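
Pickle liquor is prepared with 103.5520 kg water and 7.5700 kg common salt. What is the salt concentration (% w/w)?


Formula: Conc = salt / (water + salt) * 100
Substituting: Conc = 7.5700 / (103.5520 + 7.5700) * 100
Result: 6.8123 %


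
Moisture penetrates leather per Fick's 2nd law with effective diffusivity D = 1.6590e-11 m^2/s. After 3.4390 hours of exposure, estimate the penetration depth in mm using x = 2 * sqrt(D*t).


t = 3.4390 hr * 3600 = 12380.4000 s
D * t = 1.6590e-11 * 12380.4000 = 2.0539e-07
x = 2 * sqrt(D*t) = 2 * sqrt(2.0539e-07) = 9.0640e-04 m = 0.9064 mm


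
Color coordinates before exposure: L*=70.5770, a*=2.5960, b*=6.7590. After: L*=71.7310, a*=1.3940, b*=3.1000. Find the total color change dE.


dL = 1.1540, da = -1.2020, db = -3.6590
dE = sqrt(1.1540^2 + (-1.2020)^2 + (-3.6590)^2) = 4.0205


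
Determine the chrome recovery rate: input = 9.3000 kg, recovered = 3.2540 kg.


Formula: Recovery = recovered / input * 100
Substituting: Recovery = 3.2540 / 9.3000 * 100
Result: 34.9892 %


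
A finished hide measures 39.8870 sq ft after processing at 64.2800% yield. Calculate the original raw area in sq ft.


Formula: raw = finished * 100 / yield
Substituting: raw = 39.8870 * 100 / 64.2800
Result: 62.0520 sq ft


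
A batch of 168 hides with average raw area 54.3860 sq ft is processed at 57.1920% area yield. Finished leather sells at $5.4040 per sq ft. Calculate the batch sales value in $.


Raw_total = N * avg_area = 168 * 54.3860 = 9136.8480 sq ft
Finished = Raw_total * yield / 100 = 9136.8480 * 57.1920 / 100 = 5225.5461 sq ft
Value = Finished * price = 5225.5461 * 5.4040 = 28238.8512 $


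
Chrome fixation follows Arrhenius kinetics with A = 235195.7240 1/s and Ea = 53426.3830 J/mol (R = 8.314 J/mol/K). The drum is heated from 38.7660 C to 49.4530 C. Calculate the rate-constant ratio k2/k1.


T1 = 38.7660 + 273.15 = 311.9160 K; T2 = 49.4530 + 273.15 = 322.6030 K
k1 = A * exp(-Ea/(R*T1)) = 235195.7240 * exp(-53426.3830/(8.314*311.9160)) = 2.6553e-04 1/s
k2 = A * exp(-Ea/(R*T2)) = 235195.7240 * exp(-53426.3830/(8.314*322.6030)) = 5.2544e-04 1/s
k2/k1 = 5.2544e-04 / 2.6553e-04 = 1.9788


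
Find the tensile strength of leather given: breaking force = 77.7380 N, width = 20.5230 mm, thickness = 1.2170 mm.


Formula: TS = force / (width * thickness)
Substituting: TS = 77.7380 / (20.5230 * 1.2170)
Result: 3.1124 N/mm^2


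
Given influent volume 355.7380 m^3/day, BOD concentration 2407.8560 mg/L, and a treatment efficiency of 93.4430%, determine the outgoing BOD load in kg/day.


Load_in = volume * conc / 1000 = 355.7380 * 2407.8560 / 1000 = 856.5659 kg/day
Removed = Load_in * eff / 100 = 856.5659 * 93.4430 / 100 = 800.4009 kg/day
Load_out = Load_in - Removed = 856.5659 - 800.4009 = 56.1650 kg/day


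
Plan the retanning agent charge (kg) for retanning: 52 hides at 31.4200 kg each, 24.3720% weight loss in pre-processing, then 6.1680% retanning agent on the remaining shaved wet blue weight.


Total_raw = N * avg_wt = 52 * 31.4200 = 1633.8400 kg
Substrate = Total_raw * (1 - loss/100) = 1633.8400 * (1 - 24.3720/100) = 1235.6405 kg
Retan = Substrate * pct / 100 = 1235.6405 * 6.1680 / 100 = 76.2143 kg


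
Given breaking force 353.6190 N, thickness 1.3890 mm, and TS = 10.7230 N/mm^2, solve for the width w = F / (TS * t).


Formula: w = F / (TS * t)
Substituting: w = 353.6190 / (10.7230 * 1.3890)
Result: 23.7420 mm


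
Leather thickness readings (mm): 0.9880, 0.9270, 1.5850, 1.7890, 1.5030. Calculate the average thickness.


Formula: Average = sum / n
Substituting: Average = 6.7920 / 5
Result: 1.3584 mm


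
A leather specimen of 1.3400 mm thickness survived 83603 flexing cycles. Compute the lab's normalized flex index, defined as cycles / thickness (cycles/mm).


Formula: Index = cycles / thickness
Substituting: Index = 83603 / 1.3400
Result: 62390.2985 cycles/mm


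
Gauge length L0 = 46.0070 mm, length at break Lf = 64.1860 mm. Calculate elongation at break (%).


Formula: Elongation = (Lf - L0) / L0 * 100
Substituting: Elongation = (64.1860 - 46.0070) / 46.0070 * 100
Result: 39.5136 %


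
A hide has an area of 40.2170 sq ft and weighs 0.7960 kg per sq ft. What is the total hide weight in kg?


Formula: Weight = area * weight_per_sqft
Substituting: Weight = 40.2170 * 0.7960
Result: 32.0127 kg


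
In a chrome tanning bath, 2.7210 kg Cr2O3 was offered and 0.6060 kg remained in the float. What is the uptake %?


Formula: Uptake = (offered - residual) / offered * 100
Substituting: Uptake = (2.7210 - 0.6060) / 2.7210 * 100
Result: 77.7288 %


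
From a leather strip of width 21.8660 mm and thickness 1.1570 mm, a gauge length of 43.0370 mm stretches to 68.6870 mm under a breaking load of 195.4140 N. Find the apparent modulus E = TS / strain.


TS = F / (w * t) = 195.4140 / (21.8660 * 1.1570) = 7.7242 N/mm^2
strain = (Lf - L0) / L0 = (68.6870 - 43.0370) / 43.0370 = 0.5960
E = TS / strain = 7.7242 / 0.5960 = 12.9601 N/mm^2


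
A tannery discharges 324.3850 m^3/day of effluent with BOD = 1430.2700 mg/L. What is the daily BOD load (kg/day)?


Formula: BOD_load = volume * conc / 1000
Substituting: BOD_load = 324.3850 * 1430.2700 / 1000
Result: 463.9581 kg/day


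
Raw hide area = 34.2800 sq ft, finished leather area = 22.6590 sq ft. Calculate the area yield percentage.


Formula: Yield = finished / raw * 100
Substituting: Yield = 22.6590 / 34.2800 * 100
Result: 66.0998 %


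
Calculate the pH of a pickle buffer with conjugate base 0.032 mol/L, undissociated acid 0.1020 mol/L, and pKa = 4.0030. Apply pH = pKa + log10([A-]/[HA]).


ratio = [A-] / [HA] = 0.032 / 0.1020 = 0.3137
log10(ratio) = -0.5035
pH = pKa + log10(ratio) = 4.0030 - 0.5035 = 3.4995


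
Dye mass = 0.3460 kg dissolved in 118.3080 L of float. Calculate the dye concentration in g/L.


Formula: Conc = dye_mass(kg) / volume(L) * 1000
Substituting: Conc = 0.3460 / 118.3080 * 1000
Result: 2.9246 g/L


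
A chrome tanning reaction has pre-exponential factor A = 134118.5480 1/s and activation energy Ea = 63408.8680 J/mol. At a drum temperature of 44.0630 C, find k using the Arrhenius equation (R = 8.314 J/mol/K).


T_K = T_C + 273.15 = 44.0630 + 273.15 = 317.2130 K
exponent = -Ea / (R * T_K) = -63408.8680 / (8.314 * 317.2130) = -24.0430
k = A * exp(exponent) = 134118.5480 * exp(-24.0430) = 4.8500e-06 1/s


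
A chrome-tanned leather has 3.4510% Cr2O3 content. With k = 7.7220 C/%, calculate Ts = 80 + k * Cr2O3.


Formula: Ts = 80 + k * Cr2O3
Substituting: Ts = 80 + 7.7220 * 3.4510
Result: 106.6486 C


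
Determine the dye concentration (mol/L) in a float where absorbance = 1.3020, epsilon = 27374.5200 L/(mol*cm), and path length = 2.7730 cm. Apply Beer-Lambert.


Formula: c = A / (epsilon * l)
Substituting: c = 1.3020 / (27374.5200 * 2.7730)
Result: 1.7152e-05 mol/L


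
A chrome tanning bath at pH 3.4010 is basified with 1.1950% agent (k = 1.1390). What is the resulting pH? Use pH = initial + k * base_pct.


Formula: pH_final = pH_initial + k * base_pct
Substituting: pH_final = 3.4010 + 1.1390 * 1.1950
Result: 4.7621


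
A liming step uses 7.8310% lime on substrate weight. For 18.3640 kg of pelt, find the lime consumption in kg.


Formula: Lime = substrate * pct / 100
Substituting: Lime = 18.3640 * 7.8310 / 100
Result: 1.4381 kg


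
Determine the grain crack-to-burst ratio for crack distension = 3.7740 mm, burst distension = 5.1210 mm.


Formula: Ratio = crack / burst
Substituting: Ratio = 3.7740 / 5.1210
Result: 0.7370


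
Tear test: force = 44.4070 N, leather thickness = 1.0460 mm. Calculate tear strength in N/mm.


Formula: Tear strength = force / thickness
Substituting: Tear strength = 44.4070 / 1.0460
Result: 42.4541 N/mm


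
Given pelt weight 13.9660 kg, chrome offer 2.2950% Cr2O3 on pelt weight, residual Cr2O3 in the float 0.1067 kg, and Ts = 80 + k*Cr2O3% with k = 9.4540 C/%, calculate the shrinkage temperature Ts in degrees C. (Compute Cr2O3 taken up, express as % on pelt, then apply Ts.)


Offered = pelt * offer_pct / 100 = 13.9660 * 2.2950 / 100 = 0.3205 kg
Uptake = offered - residual = 0.3205 - 0.1067 = 0.2138 kg
Cr2O3% on pelt = uptake / pelt * 100 = 0.2138 / 13.9660 * 100 = 1.5310 %
Ts = 80 + k * Cr2O3% = 80 + 9.4540 * 1.5310 = 94.4741 C


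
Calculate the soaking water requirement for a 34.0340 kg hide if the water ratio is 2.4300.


Formula: Water = hide_weight * ratio
Substituting: Water = 34.0340 * 2.4300
Result: 82.7026 kg


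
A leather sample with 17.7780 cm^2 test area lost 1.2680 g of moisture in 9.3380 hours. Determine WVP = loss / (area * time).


Formula: WVP = loss / (area * time)
Substituting: WVP = 1.2680 / (17.7780 * 9.3380)
Result: 0.00763805 g/(cm^2*hr)


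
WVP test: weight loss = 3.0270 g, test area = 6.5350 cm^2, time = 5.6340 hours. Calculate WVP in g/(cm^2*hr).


Formula: WVP = loss / (area * time)
Substituting: WVP = 3.0270 / (6.5350 * 5.6340)
Result: 0.0822148 g/(cm^2*hr)


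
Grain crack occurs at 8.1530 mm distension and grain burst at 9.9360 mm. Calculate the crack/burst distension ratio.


Formula: Ratio = crack / burst
Substituting: Ratio = 8.1530 / 9.9360
Result: 0.8206


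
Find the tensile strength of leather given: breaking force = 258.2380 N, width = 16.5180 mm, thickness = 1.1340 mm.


Formula: TS = force / (width * thickness)
Substituting: TS = 258.2380 / (16.5180 * 1.1340)
Result: 13.7864 N/mm^2


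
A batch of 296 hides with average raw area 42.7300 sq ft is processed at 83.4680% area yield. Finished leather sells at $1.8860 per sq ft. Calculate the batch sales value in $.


Raw_total = N * avg_area = 296 * 42.7300 = 12648.0800 sq ft
Finished = Raw_total * yield / 100 = 12648.0800 * 83.4680 / 100 = 10557.0994 sq ft
Value = Finished * price = 10557.0994 * 1.8860 = 19910.6895 $


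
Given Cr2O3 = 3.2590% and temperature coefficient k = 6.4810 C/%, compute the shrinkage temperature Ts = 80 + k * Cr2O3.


Formula: Ts = 80 + k * Cr2O3
Substituting: Ts = 80 + 6.4810 * 3.2590
Result: 101.1216 C


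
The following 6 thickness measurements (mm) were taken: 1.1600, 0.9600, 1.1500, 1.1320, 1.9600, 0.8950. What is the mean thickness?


Formula: Average = sum / n
Substituting: Average = 7.2570 / 6
Result: 1.2095 mm


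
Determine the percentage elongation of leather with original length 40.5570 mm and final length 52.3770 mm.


Formula: Elongation = (Lf - L0) / L0 * 100
Substituting: Elongation = (52.3770 - 40.5570) / 40.5570 * 100
Result: 29.1442 %


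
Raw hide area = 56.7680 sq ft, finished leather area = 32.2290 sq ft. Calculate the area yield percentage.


Formula: Yield = finished / raw * 100
Substituting: Yield = 32.2290 / 56.7680 * 100
Result: 56.7732 %


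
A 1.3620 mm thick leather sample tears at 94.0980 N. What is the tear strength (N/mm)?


Formula: Tear strength = force / thickness
Substituting: Tear strength = 94.0980 / 1.3620
Result: 69.0881 N/mm


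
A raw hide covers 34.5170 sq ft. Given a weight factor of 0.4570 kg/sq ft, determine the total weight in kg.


Formula: Weight = area * weight_per_sqft
Substituting: Weight = 34.5170 * 0.4570
Result: 15.7743 kg


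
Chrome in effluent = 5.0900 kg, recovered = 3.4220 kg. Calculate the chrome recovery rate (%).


Formula: Recovery = recovered / input * 100
Substituting: Recovery = 3.4220 / 5.0900 * 100
Result: 67.2299 %


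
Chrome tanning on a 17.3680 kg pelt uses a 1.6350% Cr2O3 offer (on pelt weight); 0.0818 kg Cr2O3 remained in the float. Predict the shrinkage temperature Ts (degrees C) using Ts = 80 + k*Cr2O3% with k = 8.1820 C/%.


Offered = pelt * offer_pct / 100 = 17.3680 * 1.6350 / 100 = 0.2840 kg
Uptake = offered - residual = 0.2840 - 0.0818 = 0.2022 kg
Cr2O3% on pelt = uptake / pelt * 100 = 0.2022 / 17.3680 * 100 = 1.1640 %
Ts = 80 + k * Cr2O3% = 80 + 8.1820 * 1.1640 = 89.5240 C


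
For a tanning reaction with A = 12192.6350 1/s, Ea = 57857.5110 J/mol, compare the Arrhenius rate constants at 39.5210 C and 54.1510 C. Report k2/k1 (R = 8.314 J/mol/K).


T1 = 39.5210 + 273.15 = 312.6710 K; T2 = 54.1510 + 273.15 = 327.3010 K
k1 = A * exp(-Ea/(R*T1)) = 12192.6350 * exp(-57857.5110/(8.314*312.6710)) = 2.6309e-06 1/s
k2 = A * exp(-Ea/(R*T2)) = 12192.6350 * exp(-57857.5110/(8.314*327.3010)) = 7.1148e-06 1/s
k2/k1 = 7.1148e-06 / 2.6309e-06 = 2.7043


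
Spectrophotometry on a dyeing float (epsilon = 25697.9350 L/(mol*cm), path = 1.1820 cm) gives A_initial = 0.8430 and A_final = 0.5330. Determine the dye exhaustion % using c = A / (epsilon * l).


c_initial = A_i / (epsilon * l) = 0.8430 / (25697.9350 * 1.1820) = 2.7753e-05 mol/L
c_final = A_f / (epsilon * l) = 0.5330 / (25697.9350 * 1.1820) = 1.7547e-05 mol/L
Exhaustion = (c_initial - c_final) / c_initial * 100 = (2.7753e-05 - 1.7547e-05) / 2.7753e-05 * 100 = 36.7734 %


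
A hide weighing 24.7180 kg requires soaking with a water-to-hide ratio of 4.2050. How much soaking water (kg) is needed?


Formula: Water = hide_weight * ratio
Substituting: Water = 24.7180 * 4.2050
Result: 103.9392 kg


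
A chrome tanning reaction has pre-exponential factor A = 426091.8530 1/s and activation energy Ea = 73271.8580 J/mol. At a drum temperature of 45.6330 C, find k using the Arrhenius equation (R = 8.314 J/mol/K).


T_K = T_C + 273.15 = 45.6330 + 273.15 = 318.7830 K
exponent = -Ea / (R * T_K) = -73271.8580 / (8.314 * 318.7830) = -27.6460
k = A * exp(exponent) = 426091.8530 * exp(-27.6460) = 4.1976e-07 1/s


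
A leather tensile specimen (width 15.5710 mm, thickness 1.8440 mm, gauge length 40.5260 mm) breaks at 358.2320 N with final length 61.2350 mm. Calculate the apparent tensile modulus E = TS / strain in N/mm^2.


TS = F / (w * t) = 358.2320 / (15.5710 * 1.8440) = 12.4763 N/mm^2
strain = (Lf - L0) / L0 = (61.2350 - 40.5260) / 40.5260 = 0.5110
E = TS / strain = 12.4763 / 0.5110 = 24.4153 N/mm^2


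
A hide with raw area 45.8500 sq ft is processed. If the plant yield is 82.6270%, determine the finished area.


Formula: finished = raw * yield / 100
Substituting: finished = 45.8500 * 82.6270 / 100
Result: 37.8845 sq ft


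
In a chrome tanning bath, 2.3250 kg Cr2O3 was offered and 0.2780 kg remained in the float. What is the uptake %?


Formula: Uptake = (offered - residual) / offered * 100
Substituting: Uptake = (2.3250 - 0.2780) / 2.3250 * 100
Result: 88.0430 %


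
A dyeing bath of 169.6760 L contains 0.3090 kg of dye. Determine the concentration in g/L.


Formula: Conc = dye_mass(kg) / volume(L) * 1000
Substituting: Conc = 0.3090 / 169.6760 * 1000
Result: 1.8211 g/L


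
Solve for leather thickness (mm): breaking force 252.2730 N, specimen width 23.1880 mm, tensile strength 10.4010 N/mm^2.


Formula: t = F / (TS * w)
Substituting: t = 252.2730 / (10.4010 * 23.1880)
Result: 1.0460 mm


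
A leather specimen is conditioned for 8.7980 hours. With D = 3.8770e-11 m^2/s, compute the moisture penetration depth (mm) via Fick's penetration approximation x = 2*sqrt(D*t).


t = 8.7980 hr * 3600 = 31672.8000 s
D * t = 3.8770e-11 * 31672.8000 = 1.2280e-06
x = 2 * sqrt(D*t) = 2 * sqrt(1.2280e-06) = 0.00221626 m = 2.2163 mm


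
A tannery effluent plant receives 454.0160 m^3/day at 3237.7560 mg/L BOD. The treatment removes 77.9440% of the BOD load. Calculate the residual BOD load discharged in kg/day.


Load_in = volume * conc / 1000 = 454.0160 * 3237.7560 / 1000 = 1469.9930 kg/day
Removed = Load_in * eff / 100 = 1469.9930 * 77.9440 / 100 = 1145.7714 kg/day
Load_out = Load_in - Removed = 1469.9930 - 1145.7714 = 324.2217 kg/day


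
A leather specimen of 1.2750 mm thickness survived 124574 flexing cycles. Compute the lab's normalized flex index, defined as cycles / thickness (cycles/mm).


Formula: Index = cycles / thickness
Substituting: Index = 124574 / 1.2750
Result: 97705.0980 cycles/mm


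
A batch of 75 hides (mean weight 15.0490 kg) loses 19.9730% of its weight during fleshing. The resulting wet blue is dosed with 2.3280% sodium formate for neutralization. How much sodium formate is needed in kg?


Total_raw = N * avg_wt = 75 * 15.0490 = 1128.6750 kg
Substrate = Total_raw * (1 - loss/100) = 1128.6750 * (1 - 19.9730/100) = 903.2447 kg
Neutralizer = Substrate * pct / 100 = 903.2447 * 2.3280 / 100 = 21.0275 kg


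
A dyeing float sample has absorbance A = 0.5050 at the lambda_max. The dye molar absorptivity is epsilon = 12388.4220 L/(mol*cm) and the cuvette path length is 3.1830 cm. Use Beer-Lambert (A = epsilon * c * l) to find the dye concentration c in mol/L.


Formula: c = A / (epsilon * l)
Substituting: c = 0.5050 / (12388.4220 * 3.1830)
Result: 1.2807e-05 mol/L


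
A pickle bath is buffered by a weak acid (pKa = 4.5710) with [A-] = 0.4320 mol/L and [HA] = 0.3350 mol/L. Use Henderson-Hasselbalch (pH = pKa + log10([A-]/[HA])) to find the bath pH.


ratio = [A-] / [HA] = 0.4320 / 0.3350 = 1.2896
log10(ratio) = 0.1104
pH = pKa + log10(ratio) = 4.5710 + 0.1104 = 4.6814


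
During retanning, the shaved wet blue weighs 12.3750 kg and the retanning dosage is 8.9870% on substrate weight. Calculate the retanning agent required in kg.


Formula: Retan = substrate * pct / 100
Substituting: Retan = 12.3750 * 8.9870 / 100
Result: 1.1121 kg


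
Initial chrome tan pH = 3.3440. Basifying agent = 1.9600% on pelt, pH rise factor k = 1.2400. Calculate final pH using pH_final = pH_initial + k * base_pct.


Formula: pH_final = pH_initial + k * base_pct
Substituting: pH_final = 3.3440 + 1.2400 * 1.9600
Result: 5.7744


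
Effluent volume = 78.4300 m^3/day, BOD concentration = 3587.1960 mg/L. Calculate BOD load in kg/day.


Formula: BOD_load = volume * conc / 1000
Substituting: BOD_load = 78.4300 * 3587.1960 / 1000
Result: 281.3438 kg/day


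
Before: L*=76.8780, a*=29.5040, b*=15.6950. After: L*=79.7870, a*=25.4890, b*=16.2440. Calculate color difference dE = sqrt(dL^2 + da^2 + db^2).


dL = 2.9090, da = -4.0150, db = 0.5490
dE = sqrt(2.9090^2 + (-4.0150)^2 + 0.5490^2) = 4.9884


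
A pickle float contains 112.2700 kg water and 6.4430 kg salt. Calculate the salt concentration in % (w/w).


Formula: Conc = salt / (water + salt) * 100
Substituting: Conc = 6.4430 / (112.2700 + 6.4430) * 100
Result: 5.4274 %


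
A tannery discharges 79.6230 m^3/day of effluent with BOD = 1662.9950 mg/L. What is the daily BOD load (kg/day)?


Formula: BOD_load = volume * conc / 1000
Substituting: BOD_load = 79.6230 * 1662.9950 / 1000
Result: 132.4127 kg/day


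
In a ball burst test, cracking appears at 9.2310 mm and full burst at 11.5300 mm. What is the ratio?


Formula: Ratio = crack / burst
Substituting: Ratio = 9.2310 / 11.5300
Result: 0.8006


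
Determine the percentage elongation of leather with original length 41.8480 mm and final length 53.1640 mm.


Formula: Elongation = (Lf - L0) / L0 * 100
Substituting: Elongation = (53.1640 - 41.8480) / 41.8480 * 100
Result: 27.0407 %


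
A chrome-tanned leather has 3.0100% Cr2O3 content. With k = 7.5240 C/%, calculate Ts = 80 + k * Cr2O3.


Formula: Ts = 80 + k * Cr2O3
Substituting: Ts = 80 + 7.5240 * 3.0100
Result: 102.6472 C


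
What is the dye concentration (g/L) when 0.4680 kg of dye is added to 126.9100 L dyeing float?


Formula: Conc = dye_mass(kg) / volume(L) * 1000
Substituting: Conc = 0.4680 / 126.9100 * 1000
Result: 3.6877 g/L


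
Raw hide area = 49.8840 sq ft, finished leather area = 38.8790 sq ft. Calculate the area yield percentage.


Formula: Yield = finished / raw * 100
Substituting: Yield = 38.8790 / 49.8840 * 100
Result: 77.9388 %


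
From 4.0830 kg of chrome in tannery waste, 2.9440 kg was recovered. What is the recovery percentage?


Formula: Recovery = recovered / input * 100
Substituting: Recovery = 2.9440 / 4.0830 * 100
Result: 72.1038 %


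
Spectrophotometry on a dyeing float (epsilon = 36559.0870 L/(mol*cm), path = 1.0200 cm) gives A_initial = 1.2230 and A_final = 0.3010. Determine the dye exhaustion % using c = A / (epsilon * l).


c_initial = A_i / (epsilon * l) = 1.2230 / (36559.0870 * 1.0200) = 3.2797e-05 mol/L
c_final = A_f / (epsilon * l) = 0.3010 / (36559.0870 * 1.0200) = 8.0718e-06 mol/L
Exhaustion = (c_initial - c_final) / c_initial * 100 = (3.2797e-05 - 8.0718e-06) / 3.2797e-05 * 100 = 75.3884 %


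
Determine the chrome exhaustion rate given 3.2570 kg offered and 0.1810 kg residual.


Formula: Uptake = (offered - residual) / offered * 100
Substituting: Uptake = (3.2570 - 0.1810) / 3.2570 * 100
Result: 94.4427 %


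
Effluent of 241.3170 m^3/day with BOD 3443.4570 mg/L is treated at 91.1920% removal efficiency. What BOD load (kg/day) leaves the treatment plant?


Load_in = volume * conc / 1000 = 241.3170 * 3443.4570 / 1000 = 830.9647 kg/day
Removed = Load_in * eff / 100 = 830.9647 * 91.1920 / 100 = 757.7733 kg/day
Load_out = Load_in - Removed = 830.9647 - 757.7733 = 73.1914 kg/day


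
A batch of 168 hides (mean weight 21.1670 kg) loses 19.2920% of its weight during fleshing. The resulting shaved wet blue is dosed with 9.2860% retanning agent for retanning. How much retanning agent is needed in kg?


Total_raw = N * avg_wt = 168 * 21.1670 = 3556.0560 kg
Substrate = Total_raw * (1 - loss/100) = 3556.0560 * (1 - 19.2920/100) = 2870.0217 kg
Retan = Substrate * pct / 100 = 2870.0217 * 9.2860 / 100 = 266.5102 kg


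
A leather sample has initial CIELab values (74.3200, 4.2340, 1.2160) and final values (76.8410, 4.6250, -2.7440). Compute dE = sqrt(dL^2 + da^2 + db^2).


dL = 2.5210, da = 0.3910, db = -3.9600
dE = sqrt(2.5210^2 + 0.3910^2 + (-3.9600)^2) = 4.7106


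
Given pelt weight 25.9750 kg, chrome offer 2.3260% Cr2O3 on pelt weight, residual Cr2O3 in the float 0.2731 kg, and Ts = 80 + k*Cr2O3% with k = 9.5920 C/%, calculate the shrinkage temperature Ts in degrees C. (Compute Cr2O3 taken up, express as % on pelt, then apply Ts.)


Offered = pelt * offer_pct / 100 = 25.9750 * 2.3260 / 100 = 0.6042 kg
Uptake = offered - residual = 0.6042 - 0.2731 = 0.3311 kg
Cr2O3% on pelt = uptake / pelt * 100 = 0.3311 / 25.9750 * 100 = 1.2746 %
Ts = 80 + k * Cr2O3% = 80 + 9.5920 * 1.2746 = 92.2260 C


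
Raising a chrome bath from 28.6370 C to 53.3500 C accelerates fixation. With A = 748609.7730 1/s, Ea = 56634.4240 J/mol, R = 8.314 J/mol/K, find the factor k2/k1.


T1 = 28.6370 + 273.15 = 301.7870 K; T2 = 53.3500 + 273.15 = 326.5000 K
k1 = A * exp(-Ea/(R*T1)) = 748609.7730 * exp(-56634.4240/(8.314*301.7870)) = 1.1786e-04 1/s
k2 = A * exp(-Ea/(R*T2)) = 748609.7730 * exp(-56634.4240/(8.314*326.5000)) = 6.5065e-04 1/s
k2/k1 = 6.5065e-04 / 1.1786e-04 = 5.5206


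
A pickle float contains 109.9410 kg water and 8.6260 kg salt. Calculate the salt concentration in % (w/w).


Formula: Conc = salt / (water + salt) * 100
Substituting: Conc = 8.6260 / (109.9410 + 8.6260) * 100
Result: 7.2752 %


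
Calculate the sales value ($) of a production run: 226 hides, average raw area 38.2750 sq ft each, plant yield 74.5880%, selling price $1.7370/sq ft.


Raw_total = N * avg_area = 226 * 38.2750 = 8650.1500 sq ft
Finished = Raw_total * yield / 100 = 8650.1500 * 74.5880 / 100 = 6451.9739 sq ft
Value = Finished * price = 6451.9739 * 1.7370 = 11207.0786 $


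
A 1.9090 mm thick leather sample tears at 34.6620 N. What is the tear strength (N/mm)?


Formula: Tear strength = force / thickness
Substituting: Tear strength = 34.6620 / 1.9090
Result: 18.1572 N/mm


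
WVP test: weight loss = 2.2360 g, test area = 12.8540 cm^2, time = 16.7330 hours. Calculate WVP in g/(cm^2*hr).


Formula: WVP = loss / (area * time)
Substituting: WVP = 2.2360 / (12.8540 * 16.7330)
Result: 0.0103958 g/(cm^2*hr)


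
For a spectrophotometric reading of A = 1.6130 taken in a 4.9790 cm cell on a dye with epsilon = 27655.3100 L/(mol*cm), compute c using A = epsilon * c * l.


Formula: c = A / (epsilon * l)
Substituting: c = 1.6130 / (27655.3100 * 4.9790)
Result: 1.1714e-05 mol/L


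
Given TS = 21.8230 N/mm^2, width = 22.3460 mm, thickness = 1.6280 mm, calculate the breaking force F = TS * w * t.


Formula: F = TS * w * t
Substituting: F = 21.8230 * 22.3460 * 1.6280
Result: 793.9052 N


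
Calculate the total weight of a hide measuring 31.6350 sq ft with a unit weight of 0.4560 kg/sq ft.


Formula: Weight = area * weight_per_sqft
Substituting: Weight = 31.6350 * 0.4560
Result: 14.4256 kg


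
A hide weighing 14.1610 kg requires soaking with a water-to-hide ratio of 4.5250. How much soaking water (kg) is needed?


Formula: Water = hide_weight * ratio
Substituting: Water = 14.1610 * 4.5250
Result: 64.0785 kg


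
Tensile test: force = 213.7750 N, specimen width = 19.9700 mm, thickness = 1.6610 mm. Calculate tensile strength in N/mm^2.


Formula: TS = force / (width * thickness)
Substituting: TS = 213.7750 / (19.9700 * 1.6610)
Result: 6.4448 N/mm^2


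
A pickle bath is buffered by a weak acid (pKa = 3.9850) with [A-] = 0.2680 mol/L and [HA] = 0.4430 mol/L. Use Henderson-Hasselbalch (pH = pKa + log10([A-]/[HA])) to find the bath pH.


ratio = [A-] / [HA] = 0.2680 / 0.4430 = 0.6050
log10(ratio) = -0.2183
pH = pKa + log10(ratio) = 3.9850 - 0.2183 = 3.7667


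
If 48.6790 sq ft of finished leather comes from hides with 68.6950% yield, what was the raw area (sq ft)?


Formula: raw = finished * 100 / yield
Substituting: raw = 48.6790 * 100 / 68.6950
Result: 70.8625 sq ft


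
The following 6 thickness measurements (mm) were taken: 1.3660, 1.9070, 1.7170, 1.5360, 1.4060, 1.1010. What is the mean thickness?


Formula: Average = sum / n
Substituting: Average = 9.0330 / 6
Result: 1.5055 mm


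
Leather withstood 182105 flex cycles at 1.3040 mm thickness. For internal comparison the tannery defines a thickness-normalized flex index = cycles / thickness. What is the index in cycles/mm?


Formula: Index = cycles / thickness
Substituting: Index = 182105 / 1.3040
Result: 139651.0736 cycles/mm


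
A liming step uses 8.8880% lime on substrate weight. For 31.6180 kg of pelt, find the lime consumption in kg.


Formula: Lime = substrate * pct / 100
Substituting: Lime = 31.6180 * 8.8880 / 100
Result: 2.8102 kg


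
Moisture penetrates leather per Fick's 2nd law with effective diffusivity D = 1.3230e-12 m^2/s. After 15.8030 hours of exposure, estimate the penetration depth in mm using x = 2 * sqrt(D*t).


t = 15.8030 hr * 3600 = 56890.8000 s
D * t = 1.3230e-12 * 56890.8000 = 7.5267e-08
x = 2 * sqrt(D*t) = 2 * sqrt(7.5267e-08) = 5.4869e-04 m = 0.5487 mm


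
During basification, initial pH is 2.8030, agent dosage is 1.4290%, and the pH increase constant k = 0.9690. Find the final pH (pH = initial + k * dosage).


Formula: pH_final = pH_initial + k * base_pct
Substituting: pH_final = 2.8030 + 0.9690 * 1.4290
Result: 4.1877


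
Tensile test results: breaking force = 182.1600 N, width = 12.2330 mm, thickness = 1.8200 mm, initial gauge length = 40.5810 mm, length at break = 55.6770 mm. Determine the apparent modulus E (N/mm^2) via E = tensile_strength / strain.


TS = F / (w * t) = 182.1600 / (12.2330 * 1.8200) = 8.1818 N/mm^2
strain = (Lf - L0) / L0 = (55.6770 - 40.5810) / 40.5810 = 0.3720
E = TS / strain = 8.1818 / 0.3720 = 21.9943 N/mm^2


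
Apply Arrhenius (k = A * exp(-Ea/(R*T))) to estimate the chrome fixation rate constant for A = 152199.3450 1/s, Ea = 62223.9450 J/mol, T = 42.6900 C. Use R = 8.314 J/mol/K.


T_K = T_C + 273.15 = 42.6900 + 273.15 = 315.8400 K
exponent = -Ea / (R * T_K) = -62223.9450 / (8.314 * 315.8400) = -23.6963
k = A * exp(exponent) = 152199.3450 * exp(-23.6963) = 7.7847e-06 1/s


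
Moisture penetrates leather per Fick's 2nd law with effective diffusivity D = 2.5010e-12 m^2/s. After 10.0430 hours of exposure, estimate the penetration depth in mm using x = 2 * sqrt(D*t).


t = 10.0430 hr * 3600 = 36154.8000 s
D * t = 2.5010e-12 * 36154.8000 = 9.0423e-08
x = 2 * sqrt(D*t) = 2 * sqrt(9.0423e-08) = 6.0141e-04 m = 0.6014 mm


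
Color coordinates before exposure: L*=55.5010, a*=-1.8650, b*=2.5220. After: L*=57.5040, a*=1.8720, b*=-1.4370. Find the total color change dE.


dL = 2.0030, da = 3.7370, db = -3.9590
dE = sqrt(2.0030^2 + 3.7370^2 + (-3.9590)^2) = 5.8009


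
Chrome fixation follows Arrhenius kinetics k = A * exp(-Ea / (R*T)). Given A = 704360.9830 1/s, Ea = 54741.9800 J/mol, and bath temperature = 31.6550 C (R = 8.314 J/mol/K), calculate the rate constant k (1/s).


T_K = T_C + 273.15 = 31.6550 + 273.15 = 304.8050 K
exponent = -Ea / (R * T_K) = -54741.9800 / (8.314 * 304.8050) = -21.6017
k = A * exp(exponent) = 704360.9830 * exp(-21.6017) = 2.9261e-04 1/s


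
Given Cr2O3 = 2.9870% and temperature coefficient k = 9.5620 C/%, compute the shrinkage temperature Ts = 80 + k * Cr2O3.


Formula: Ts = 80 + k * Cr2O3
Substituting: Ts = 80 + 9.5620 * 2.9870
Result: 108.5617 C


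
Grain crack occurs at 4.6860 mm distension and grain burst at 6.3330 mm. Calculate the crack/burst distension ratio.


Formula: Ratio = crack / burst
Substituting: Ratio = 4.6860 / 6.3330
Result: 0.7399


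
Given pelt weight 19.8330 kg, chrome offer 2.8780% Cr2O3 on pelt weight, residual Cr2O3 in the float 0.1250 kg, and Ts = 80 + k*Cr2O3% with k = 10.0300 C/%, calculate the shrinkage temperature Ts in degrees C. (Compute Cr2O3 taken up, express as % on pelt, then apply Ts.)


Offered = pelt * offer_pct / 100 = 19.8330 * 2.8780 / 100 = 0.5708 kg
Uptake = offered - residual = 0.5708 - 0.1250 = 0.4458 kg
Cr2O3% on pelt = uptake / pelt * 100 = 0.4458 / 19.8330 * 100 = 2.2477 %
Ts = 80 + k * Cr2O3% = 80 + 10.0300 * 2.2477 = 102.5448 C


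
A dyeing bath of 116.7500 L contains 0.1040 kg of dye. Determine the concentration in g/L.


Formula: Conc = dye_mass(kg) / volume(L) * 1000
Substituting: Conc = 0.1040 / 116.7500 * 1000
Result: 0.8908 g/L


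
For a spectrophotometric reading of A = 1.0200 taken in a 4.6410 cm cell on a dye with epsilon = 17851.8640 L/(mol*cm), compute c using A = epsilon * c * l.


Formula: c = A / (epsilon * l)
Substituting: c = 1.0200 / (17851.8640 * 4.6410)
Result: 1.2311e-05 mol/L


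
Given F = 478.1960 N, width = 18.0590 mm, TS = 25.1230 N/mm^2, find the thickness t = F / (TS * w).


Formula: t = F / (TS * w)
Substituting: t = 478.1960 / (25.1230 * 18.0590)
Result: 1.0540 mm


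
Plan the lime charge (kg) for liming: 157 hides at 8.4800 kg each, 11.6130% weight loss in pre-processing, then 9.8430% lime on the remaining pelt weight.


Total_raw = N * avg_wt = 157 * 8.4800 = 1331.3600 kg
Substrate = Total_raw * (1 - loss/100) = 1331.3600 * (1 - 11.6130/100) = 1176.7492 kg
Lime = Substrate * pct / 100 = 1176.7492 * 9.8430 / 100 = 115.8274 kg


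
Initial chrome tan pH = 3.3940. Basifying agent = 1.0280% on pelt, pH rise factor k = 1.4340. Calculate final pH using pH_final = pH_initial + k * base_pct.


Formula: pH_final = pH_initial + k * base_pct
Substituting: pH_final = 3.3940 + 1.4340 * 1.0280
Result: 4.8682


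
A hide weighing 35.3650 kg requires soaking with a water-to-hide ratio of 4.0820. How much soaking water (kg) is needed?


Formula: Water = hide_weight * ratio
Substituting: Water = 35.3650 * 4.0820
Result: 144.3599 kg


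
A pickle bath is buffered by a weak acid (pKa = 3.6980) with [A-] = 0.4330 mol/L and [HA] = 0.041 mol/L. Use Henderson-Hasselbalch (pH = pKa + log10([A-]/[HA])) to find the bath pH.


ratio = [A-] / [HA] = 0.4330 / 0.041 = 10.5610
log10(ratio) = 1.0237
pH = pKa + log10(ratio) = 3.6980 + 1.0237 = 4.7217


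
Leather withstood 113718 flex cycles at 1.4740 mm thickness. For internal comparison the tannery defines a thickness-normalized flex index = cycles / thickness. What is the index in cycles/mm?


Formula: Index = cycles / thickness
Substituting: Index = 113718 / 1.4740
Result: 77149.2537 cycles/mm


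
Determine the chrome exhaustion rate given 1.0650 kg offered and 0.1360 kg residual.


Formula: Uptake = (offered - residual) / offered * 100
Substituting: Uptake = (1.0650 - 0.1360) / 1.0650 * 100
Result: 87.2300 %


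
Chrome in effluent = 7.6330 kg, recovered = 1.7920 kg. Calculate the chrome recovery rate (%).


Formula: Recovery = recovered / input * 100
Substituting: Recovery = 1.7920 / 7.6330 * 100
Result: 23.4770 %


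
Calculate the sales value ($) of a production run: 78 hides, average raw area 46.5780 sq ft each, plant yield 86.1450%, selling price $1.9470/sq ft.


Raw_total = N * avg_area = 78 * 46.5780 = 3633.0840 sq ft
Finished = Raw_total * yield / 100 = 3633.0840 * 86.1450 / 100 = 3129.7202 sq ft
Value = Finished * price = 3129.7202 * 1.9470 = 6093.5653 $


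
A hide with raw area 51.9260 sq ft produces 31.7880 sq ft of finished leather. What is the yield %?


Formula: Yield = finished / raw * 100
Substituting: Yield = 31.7880 / 51.9260 * 100
Result: 61.2179 %


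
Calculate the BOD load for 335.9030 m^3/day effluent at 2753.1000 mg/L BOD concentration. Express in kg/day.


Formula: BOD_load = volume * conc / 1000
Substituting: BOD_load = 335.9030 * 2753.1000 / 1000
Result: 924.7745 kg/day


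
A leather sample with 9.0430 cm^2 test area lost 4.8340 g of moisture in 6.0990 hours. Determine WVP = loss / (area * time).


Formula: WVP = loss / (area * time)
Substituting: WVP = 4.8340 / (9.0430 * 6.0990)
Result: 0.0876467 g/(cm^2*hr)


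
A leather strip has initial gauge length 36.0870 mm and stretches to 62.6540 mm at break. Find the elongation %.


Formula: Elongation = (Lf - L0) / L0 * 100
Substituting: Elongation = (62.6540 - 36.0870) / 36.0870 * 100
Result: 73.6193 %


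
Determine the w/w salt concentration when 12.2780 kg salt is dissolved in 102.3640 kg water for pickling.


Formula: Conc = salt / (water + salt) * 100
Substituting: Conc = 12.2780 / (102.3640 + 12.2780) * 100
Result: 10.7099 %


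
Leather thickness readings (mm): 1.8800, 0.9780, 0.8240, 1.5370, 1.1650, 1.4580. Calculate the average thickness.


Formula: Average = sum / n
Substituting: Average = 7.8420 / 6
Result: 1.3070 mm


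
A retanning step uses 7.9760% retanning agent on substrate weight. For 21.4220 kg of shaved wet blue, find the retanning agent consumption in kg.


Formula: Retan = substrate * pct / 100
Substituting: Retan = 21.4220 * 7.9760 / 100
Result: 1.7086 kg


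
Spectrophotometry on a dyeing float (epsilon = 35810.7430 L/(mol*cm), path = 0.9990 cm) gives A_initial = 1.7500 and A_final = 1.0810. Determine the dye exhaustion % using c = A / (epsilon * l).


c_initial = A_i / (epsilon * l) = 1.7500 / (35810.7430 * 0.9990) = 4.8917e-05 mol/L
c_final = A_f / (epsilon * l) = 1.0810 / (35810.7430 * 0.9990) = 3.0217e-05 mol/L
Exhaustion = (c_initial - c_final) / c_initial * 100 = (4.8917e-05 - 3.0217e-05) / 4.8917e-05 * 100 = 38.2286 %


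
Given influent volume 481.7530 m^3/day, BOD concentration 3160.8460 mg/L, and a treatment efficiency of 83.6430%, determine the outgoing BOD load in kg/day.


Load_in = volume * conc / 1000 = 481.7530 * 3160.8460 / 1000 = 1522.7470 kg/day
Removed = Load_in * eff / 100 = 1522.7470 * 83.6430 / 100 = 1273.6713 kg/day
Load_out = Load_in - Removed = 1522.7470 - 1273.6713 = 249.0757 kg/day


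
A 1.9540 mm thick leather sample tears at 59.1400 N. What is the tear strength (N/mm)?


Formula: Tear strength = force / thickness
Substituting: Tear strength = 59.1400 / 1.9540
Result: 30.2661 N/mm


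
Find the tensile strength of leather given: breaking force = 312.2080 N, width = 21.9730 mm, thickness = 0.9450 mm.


Formula: TS = force / (width * thickness)
Substituting: TS = 312.2080 / (21.9730 * 0.9450)
Result: 15.0357 N/mm^2


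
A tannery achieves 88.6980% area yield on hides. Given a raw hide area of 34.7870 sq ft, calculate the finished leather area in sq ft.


Formula: finished = raw * yield / 100
Substituting: finished = 34.7870 * 88.6980 / 100
Result: 30.8554 sq ft


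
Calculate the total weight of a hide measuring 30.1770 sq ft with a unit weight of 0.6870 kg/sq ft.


Formula: Weight = area * weight_per_sqft
Substituting: Weight = 30.1770 * 0.6870
Result: 20.7316 kg


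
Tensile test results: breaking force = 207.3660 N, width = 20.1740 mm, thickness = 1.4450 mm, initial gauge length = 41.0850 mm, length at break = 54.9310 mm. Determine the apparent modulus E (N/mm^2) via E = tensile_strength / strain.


TS = F / (w * t) = 207.3660 / (20.1740 * 1.4450) = 7.1134 N/mm^2
strain = (Lf - L0) / L0 = (54.9310 - 41.0850) / 41.0850 = 0.3370
E = TS / strain = 7.1134 / 0.3370 = 21.1075 N/mm^2


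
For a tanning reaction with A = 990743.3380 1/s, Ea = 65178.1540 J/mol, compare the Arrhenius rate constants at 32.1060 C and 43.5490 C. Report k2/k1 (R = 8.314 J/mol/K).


T1 = 32.1060 + 273.15 = 305.2560 K; T2 = 43.5490 + 273.15 = 316.6990 K
k1 = A * exp(-Ea/(R*T1)) = 990743.3380 * exp(-65178.1540/(8.314*305.2560)) = 6.9572e-06 1/s
k2 = A * exp(-Ea/(R*T2)) = 990743.3380 * exp(-65178.1540/(8.314*316.6990)) = 1.7597e-05 1/s
k2/k1 = 1.7597e-05 / 6.9572e-06 = 2.5293


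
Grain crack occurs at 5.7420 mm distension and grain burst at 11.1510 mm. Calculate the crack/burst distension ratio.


Formula: Ratio = crack / burst
Substituting: Ratio = 5.7420 / 11.1510
Result: 0.5149


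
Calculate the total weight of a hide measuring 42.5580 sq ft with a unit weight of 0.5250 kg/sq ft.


Formula: Weight = area * weight_per_sqft
Substituting: Weight = 42.5580 * 0.5250
Result: 22.3430 kg


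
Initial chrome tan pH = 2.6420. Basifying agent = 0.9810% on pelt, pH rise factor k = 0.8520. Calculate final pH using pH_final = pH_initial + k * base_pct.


Formula: pH_final = pH_initial + k * base_pct
Substituting: pH_final = 2.6420 + 0.8520 * 0.9810
Result: 3.4778


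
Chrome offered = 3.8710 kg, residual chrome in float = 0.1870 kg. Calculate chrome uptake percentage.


Formula: Uptake = (offered - residual) / offered * 100
Substituting: Uptake = (3.8710 - 0.1870) / 3.8710 * 100
Result: 95.1692 %


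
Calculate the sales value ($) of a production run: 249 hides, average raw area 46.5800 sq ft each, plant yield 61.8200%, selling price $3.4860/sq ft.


Raw_total = N * avg_area = 249 * 46.5800 = 11598.4200 sq ft
Finished = Raw_total * yield / 100 = 11598.4200 * 61.8200 / 100 = 7170.1432 sq ft
Value = Finished * price = 7170.1432 * 3.4860 = 24995.1193 $


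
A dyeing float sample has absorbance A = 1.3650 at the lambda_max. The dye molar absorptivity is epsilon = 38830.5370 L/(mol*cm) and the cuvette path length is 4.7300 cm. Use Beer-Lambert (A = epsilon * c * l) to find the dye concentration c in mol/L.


Formula: c = A / (epsilon * l)
Substituting: c = 1.3650 / (38830.5370 * 4.7300)
Result: 7.4319e-06 mol/L


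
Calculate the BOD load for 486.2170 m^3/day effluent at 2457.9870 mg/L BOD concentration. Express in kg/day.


Formula: BOD_load = volume * conc / 1000
Substituting: BOD_load = 486.2170 * 2457.9870 / 1000
Result: 1195.1151 kg/day


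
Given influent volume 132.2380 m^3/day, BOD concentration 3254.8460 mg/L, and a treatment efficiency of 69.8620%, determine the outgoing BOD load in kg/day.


Load_in = volume * conc / 1000 = 132.2380 * 3254.8460 / 1000 = 430.4143 kg/day
Removed = Load_in * eff / 100 = 430.4143 * 69.8620 / 100 = 300.6961 kg/day
Load_out = Load_in - Removed = 430.4143 - 300.6961 = 129.7183 kg/day


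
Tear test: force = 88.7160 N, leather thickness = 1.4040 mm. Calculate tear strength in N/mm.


Formula: Tear strength = force / thickness
Substituting: Tear strength = 88.7160 / 1.4040
Result: 63.1880 N/mm


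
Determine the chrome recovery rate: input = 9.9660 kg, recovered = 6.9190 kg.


Formula: Recovery = recovered / input * 100
Substituting: Recovery = 6.9190 / 9.9660 * 100
Result: 69.4260 %


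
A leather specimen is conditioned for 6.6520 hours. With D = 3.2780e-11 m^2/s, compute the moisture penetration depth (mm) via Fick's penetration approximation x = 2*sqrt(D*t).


t = 6.6520 hr * 3600 = 23947.2000 s
D * t = 3.2780e-11 * 23947.2000 = 7.8499e-07
x = 2 * sqrt(D*t) = 2 * sqrt(7.8499e-07) = 0.00177199 m = 1.7720 mm
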